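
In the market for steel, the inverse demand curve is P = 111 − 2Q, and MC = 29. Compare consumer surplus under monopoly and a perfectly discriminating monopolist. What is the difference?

CS falls by 420.25

The monopolist equates marginal revenue to marginal cost: 111 − 4Q = 29, so Q = 20.5. From demand, P = 70.
CS = ½·(111 − 70)·20.5 = 420.25.
A perfectly discriminating monopolist sells every unit with P(Q) ≥ MC(Q), so output equals the competitive quantity Q = 41. Each buyer pays their reservation price, so CS = 0 and the firm captures all surplus.
CS = 0.
Change in consumer surplus: 0 − 420.25 = −420.25.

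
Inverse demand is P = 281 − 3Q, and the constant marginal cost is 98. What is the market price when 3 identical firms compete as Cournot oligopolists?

P = 143.75

With 3 symmetric Cournot firms, each firm's FOC gives 281 − 12q = 98, so q = 15.25, Q = 3·15.25 = 45.75, and P = 143.75.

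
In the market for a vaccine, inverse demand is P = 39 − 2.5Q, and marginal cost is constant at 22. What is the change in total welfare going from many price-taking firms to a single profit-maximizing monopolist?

TS falls by 14.45

Competitive firms price at marginal cost: P = 22, giving Q = 6.8.
CS = ½·(39 − 22)·6.8 = 57.8; PS = (22 − 22)·6.8 = 0; TS = 57.8.
The monopolist equates marginal revenue to marginal cost: 39 − 5Q = 22, so Q = 3.4. From demand, P = 30.5.
CS = ½·(39 − 30.5)·3.4 = 14.45; PS = (30.5 − 22)·3.4 = 28.9; TS = 43.35.
Change in total welfare: 43.35 − 57.8 = −14.45.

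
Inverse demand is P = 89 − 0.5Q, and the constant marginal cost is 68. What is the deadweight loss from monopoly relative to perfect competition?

Perfect competition: P = MC = 68, so 89 − 0.5Q = 68 and Q = 42.
The monopolist equates marginal revenue to marginal cost: 89 − Q = 68, so Q = 21. From demand, P = 78.5.
DWL is the triangle between Q = 21 and Q = 42: ½·(42 − 21)·(78.5 − 68) = 110.25.

DWL = 110.25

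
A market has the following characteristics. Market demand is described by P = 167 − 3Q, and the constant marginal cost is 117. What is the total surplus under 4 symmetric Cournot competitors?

With 4 symmetric Cournot firms, each firm's FOC gives 167 − 15q = 117, so q = 10/3, Q = 4·10/3 = 40/3, and P = 127.
CS = ½·(167 − 127)·40/3 = 800/3; PS = (127 − 117)·40/3 = 400/3; TS = 400.

TS = 400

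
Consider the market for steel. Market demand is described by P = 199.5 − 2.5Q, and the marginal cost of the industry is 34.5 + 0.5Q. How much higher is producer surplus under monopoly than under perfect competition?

Competitive equilibrium sets price equal to marginal cost: 199.5 − 2.5Q = 34.5 + 0.5Q, so Q = 55 and P = 62.
PS = P·Q − VC(Q) = 62·55 − (34.5·55 + ½·0.5·55²) = 756.25.
The monopolist equates marginal revenue to marginal cost: 199.5 − 5Q = 34.5 + 0.5Q, so Q = 30. From demand, P = 124.5.
PS = P·Q − VC(Q) = 124.5·30 − (34.5·30 + ½·0.5·30²) = 2475.
Change in producer surplus: 2475 − 756.25 = 1718.75.

Producer surplus rises by 1718.75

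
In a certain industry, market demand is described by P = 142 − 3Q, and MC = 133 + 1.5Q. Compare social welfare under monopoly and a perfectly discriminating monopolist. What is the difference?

Monopoly sets MR = MC: 142 − 6Q = 133 + 1.5Q ⇒ Q = 1.2, P = 142 − 3·1.2 = 138.4.
CS = ½·(142 − 138.4)·1.2 = 2.16; PS = (138.4·1.2 − 133·1.2 − ½·1.5·1.2²) = 5.4; TS = 7.56.
With perfect price discrimination, output is the efficient level Q = 2 (where demand meets MC), but every buyer pays their willingness to pay: CS = 0 and PS = total surplus.
TS = 9 (equal to competitive TS).
Change in social welfare: 9 − 7.56 = 1.44.

TS rises by 1.44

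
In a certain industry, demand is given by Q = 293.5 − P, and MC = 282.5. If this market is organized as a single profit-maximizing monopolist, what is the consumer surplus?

Inverting demand: P = 293.5 − Q.
Monopoly sets MR = MC: 293.5 − 2Q = 282.5 ⇒ Q = 5.5, P = 293.5 − 5.5 = 288.
CS = ½·(293.5 − 288)·5.5 = 15.125.

CS = 15.125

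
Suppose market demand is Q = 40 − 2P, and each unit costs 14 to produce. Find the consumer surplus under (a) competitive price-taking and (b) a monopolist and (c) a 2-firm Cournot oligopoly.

Competition: CS = 36; Monopoly: CS = 9; Cournot: CS = 16

Inverting demand: P = 20 − 0.5Q.
Under competition P = MC = 14, so Q = (20 − 14)/0.5 = 12.
CS = ½·(20 − 14)·12 = 36.
A monopolist chooses Q where MR = MC. MR = 20 − Q; setting this equal to 14 gives Q = 6 and P = 17.
CS = ½·(20 − 17)·6 = 9.
With 2 symmetric Cournot firms, each firm's FOC gives 20 − 1.5q = 14, so q = 4, Q = 2·4 = 8, and P = 16.
CS = ½·(20 − 16)·8 = 16.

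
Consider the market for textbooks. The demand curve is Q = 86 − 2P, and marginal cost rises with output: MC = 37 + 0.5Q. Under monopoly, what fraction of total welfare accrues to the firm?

Inverting demand: P = 43 − 0.5Q.
The monopolist equates marginal revenue to marginal cost: 43 − Q = 37 + 0.5Q, so Q = 4. From demand, P = 41.
CS = ½·(43 − 41)·4 = 4.
PS = P·Q − VC(Q) = 41·4 − (37·4 + ½·0.5·4²) = 12.
Share captured = PS/TS = 12/16 = 0.75.

PS/TS = 0.75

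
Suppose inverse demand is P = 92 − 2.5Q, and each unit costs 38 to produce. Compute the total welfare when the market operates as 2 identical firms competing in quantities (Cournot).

With 2 symmetric Cournot firms, each firm's FOC gives 92 − 7.5q = 38, so q = 7.2, Q = 2·7.2 = 14.4, and P = 56.
CS = ½·(92 − 56)·14.4 = 259.2; PS = (56 − 38)·14.4 = 259.2; TS = 518.4.

TS = 518.4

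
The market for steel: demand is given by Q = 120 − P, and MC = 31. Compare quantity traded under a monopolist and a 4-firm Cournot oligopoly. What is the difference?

Quantity traded rises by 26.7

Inverting demand: P = 120 − Q.
Monopoly sets MR = MC: 120 − 2Q = 31 ⇒ Q = 44.5, P = 120 − 44.5 = 75.5.
Cournot with 4 identical firms: the symmetric best-response condition is 120 − 5q = 31. Each firm produces q = 17.8, total output Q = 71.2, price P = 48.8.
Change in quantity traded: 71.2 − 44.5 = 26.7.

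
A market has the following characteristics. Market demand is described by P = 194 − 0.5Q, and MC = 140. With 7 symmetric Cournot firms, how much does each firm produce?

q_i = 13.5

In a 7-firm Cournot equilibrium, symmetry and the first-order condition give q = (194 − 140)/(4) = 13.5. So Q = 94.5 and P = 146.75.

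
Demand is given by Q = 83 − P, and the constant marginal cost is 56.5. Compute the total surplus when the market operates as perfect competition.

TS = 351.125

Inverting demand: P = 83 − Q.
Perfect competition: P = MC = 56.5, so 83 − Q = 56.5 and Q = 26.5.
CS = ½·(83 − 56.5)·26.5 = 351.125; PS = (56.5 − 56.5)·26.5 = 0; TS = 351.125.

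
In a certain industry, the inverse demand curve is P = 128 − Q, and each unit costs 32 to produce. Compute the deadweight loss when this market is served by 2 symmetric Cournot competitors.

Perfect competition: P = MC = 32, so 128 − Q = 32 and Q = 96.
In a 2-firm Cournot equilibrium, symmetry and the first-order condition give q = (128 − 32)/(3) = 32. So Q = 64 and P = 64.
DWL is the triangle between Q = 64 and Q = 96: ½·(96 − 64)·(64 − 32) = 512.

DWL = 512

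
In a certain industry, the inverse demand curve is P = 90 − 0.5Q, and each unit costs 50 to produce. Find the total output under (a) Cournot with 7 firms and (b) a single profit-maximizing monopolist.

In a 7-firm Cournot equilibrium, symmetry and the first-order condition give q = (90 − 50)/(4) = 10. So Q = 70 and P = 55.
A monopolist chooses Q where MR = MC. MR = 90 − Q; setting this equal to 50 gives Q = 40 and P = 70.

Cournot: Q = 70; Monopoly: Q = 40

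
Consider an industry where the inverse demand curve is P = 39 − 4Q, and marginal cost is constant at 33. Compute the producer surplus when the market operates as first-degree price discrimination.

PS = 4.5

With perfect price discrimination, output is the efficient level Q = 1.5 (where demand meets MC), but every buyer pays their willingness to pay: CS = 0 and PS = total surplus.
PS = ½·(39 − 33)·1.5 = 4.5.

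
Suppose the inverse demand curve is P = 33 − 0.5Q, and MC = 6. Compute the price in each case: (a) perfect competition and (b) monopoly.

Competition: P = 6; Monopoly: P = 19.5

Under competition P = MC = 6, so Q = (33 − 6)/0.5 = 54.
Monopoly sets MR = MC: 33 − Q = 6 ⇒ Q = 27, P = 33 − 0.5·27 = 19.5.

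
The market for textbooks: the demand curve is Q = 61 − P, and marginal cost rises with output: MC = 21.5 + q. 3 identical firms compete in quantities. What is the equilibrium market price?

P = 37.3

Inverting demand: P = 61 − Q.
In a 3-firm Cournot equilibrium, symmetry and the first-order condition give q = (61 − 21.5)/(5) = 7.9. So Q = 23.7 and P = 37.3.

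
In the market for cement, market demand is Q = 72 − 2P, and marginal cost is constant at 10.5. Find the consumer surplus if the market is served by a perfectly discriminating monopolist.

CS = 0

Inverting demand: P = 36 − 0.5Q.
With perfect price discrimination, output is the efficient level Q = 51 (where demand meets MC), but every buyer pays their willingness to pay: CS = 0 and PS = total surplus.
CS = 0.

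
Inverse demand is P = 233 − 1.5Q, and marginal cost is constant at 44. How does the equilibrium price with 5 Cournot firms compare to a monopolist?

Cournot with 5 identical firms: the symmetric best-response condition is 233 − 9q = 44. Each firm produces q = 21, total output Q = 105, price P = 75.5.
A monopolist chooses Q where MR = MC. MR = 233 − 3Q; setting this equal to 44 gives Q = 63 and P = 138.5.

Cournot: P = 75.5; Monopoly: P = 138.5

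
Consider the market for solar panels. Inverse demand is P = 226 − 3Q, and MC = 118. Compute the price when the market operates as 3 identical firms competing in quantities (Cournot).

P = 145

Cournot with 3 identical firms: the symmetric best-response condition is 226 − 12q = 118. Each firm produces q = 9, total output Q = 27, price P = 145.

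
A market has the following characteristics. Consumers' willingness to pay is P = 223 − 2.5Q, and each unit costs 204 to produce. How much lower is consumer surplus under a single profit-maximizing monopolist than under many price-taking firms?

Perfect competition: P = MC = 204, so 223 − 2.5Q = 204 and Q = 7.6.
CS = ½·(223 − 204)·7.6 = 72.2.
The monopolist equates marginal revenue to marginal cost: 223 − 5Q = 204, so Q = 3.8. From demand, P = 213.5.
CS = ½·(223 − 213.5)·3.8 = 18.05.
Change in consumer surplus: 18.05 − 72.2 = −54.15.

Consumer surplus falls by 54.15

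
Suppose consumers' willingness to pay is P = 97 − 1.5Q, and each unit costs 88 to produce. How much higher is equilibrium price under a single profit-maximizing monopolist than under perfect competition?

P rises by 4.5

Competitive firms price at marginal cost: P = 88, giving Q = 6.
Monopoly sets MR = MC: 97 − 3Q = 88 ⇒ Q = 3, P = 97 − 1.5·3 = 92.5.
Change in equilibrium price: 92.5 − 88 = 4.5.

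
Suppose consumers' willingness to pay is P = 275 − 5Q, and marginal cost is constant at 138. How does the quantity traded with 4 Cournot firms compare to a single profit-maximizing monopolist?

Cournot with 4 identical firms: the symmetric best-response condition is 275 − 25q = 138. Each firm produces q = 5.48, total output Q = 21.92, price P = 165.4.
The monopolist equates marginal revenue to marginal cost: 275 − 10Q = 138, so Q = 13.7. From demand, P = 206.5.

Cournot: Q = 21.92; Monopoly: Q = 13.7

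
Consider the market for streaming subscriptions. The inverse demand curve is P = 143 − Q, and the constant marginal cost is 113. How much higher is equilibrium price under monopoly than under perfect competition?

Equilibrium price rises by 15

Under competition P = MC = 113, so Q = (143 − 113)/1 = 30.
Monopoly sets MR = MC: 143 − 2Q = 113 ⇒ Q = 15, P = 143 − 15 = 128.
Change in equilibrium price: 128 − 113 = 15.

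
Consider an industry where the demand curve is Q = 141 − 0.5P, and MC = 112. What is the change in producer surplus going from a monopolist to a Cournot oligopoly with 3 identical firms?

PS falls by 903.125

Inverting demand: P = 282 − 2Q.
Monopoly sets MR = MC: 282 − 4Q = 112 ⇒ Q = 42.5, P = 282 − 2·42.5 = 197.
PS = (197 − 112)·42.5 = 3612.5.
In a 3-firm Cournot equilibrium, symmetry and the first-order condition give q = (282 − 112)/(8) = 21.25. So Q = 63.75 and P = 154.5.
PS = (154.5 − 112)·63.75 = 2709.375.
Change in producer surplus: 2709.375 − 3612.5 = −903.125.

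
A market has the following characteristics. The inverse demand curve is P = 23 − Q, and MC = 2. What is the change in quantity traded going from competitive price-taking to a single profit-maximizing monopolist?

Q falls by 10.5

Competitive firms price at marginal cost: P = 2, giving Q = 21.
Monopoly sets MR = MC: 23 − 2Q = 2 ⇒ Q = 10.5, P = 23 − 10.5 = 12.5.
Change in quantity traded: 10.5 − 21 = −10.5.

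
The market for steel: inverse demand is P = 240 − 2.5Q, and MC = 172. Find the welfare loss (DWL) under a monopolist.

Perfect competition: P = MC = 172, so 240 − 2.5Q = 172 and Q = 27.2.
A monopolist chooses Q where MR = MC. MR = 240 − 5Q; setting this equal to 172 gives Q = 13.6 and P = 206.
DWL is the triangle between Q = 13.6 and Q = 27.2: ½·(27.2 − 13.6)·(206 − 172) = 231.2.

DWL = 231.2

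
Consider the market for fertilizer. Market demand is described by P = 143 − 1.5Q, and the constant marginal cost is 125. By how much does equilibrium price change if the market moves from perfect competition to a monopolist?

P rises by 9

Perfect competition: P = MC = 125, so 143 − 1.5Q = 125 and Q = 12.
The monopolist equates marginal revenue to marginal cost: 143 − 3Q = 125, so Q = 6. From demand, P = 134.
Change in equilibrium price: 134 − 125 = 9.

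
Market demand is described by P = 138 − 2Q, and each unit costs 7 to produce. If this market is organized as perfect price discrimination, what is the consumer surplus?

Under first-degree price discrimination the firm charges each unit its demand price and produces up to where P = MC, i.e. Q = 65.5. Consumer surplus is zero; producer surplus equals total surplus.
CS = 0.

CS = 0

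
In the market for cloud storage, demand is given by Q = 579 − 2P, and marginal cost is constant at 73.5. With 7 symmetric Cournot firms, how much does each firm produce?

Inverting demand: P = 289.5 − 0.5Q.
In a 7-firm Cournot equilibrium, symmetry and the first-order condition give q = (289.5 − 73.5)/(4) = 54. So Q = 378 and P = 100.5.

q_i = 54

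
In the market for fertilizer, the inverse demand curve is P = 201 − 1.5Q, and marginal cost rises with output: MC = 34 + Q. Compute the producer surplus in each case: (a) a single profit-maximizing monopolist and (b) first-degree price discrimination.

Monopoly: PS = 3486.125; Perfect PD: PS = 5577.8

A monopolist chooses Q where MR = MC. MR = 201 − 3Q; setting this equal to 34 + Q gives Q = 41.75 and P = 138.375.
PS = P·Q − VC(Q) = 138.375·41.75 − (34·41.75 + ½·1·41.75²) = 3486.125.
A perfectly discriminating monopolist sells every unit with P(Q) ≥ MC(Q), so output equals the competitive quantity Q = 66.8. Each buyer pays their reservation price, so CS = 0 and the firm captures all surplus.
PS = ½·(201 − 34)·66.8 = 5577.8.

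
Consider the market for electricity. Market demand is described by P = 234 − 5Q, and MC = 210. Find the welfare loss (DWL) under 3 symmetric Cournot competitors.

Competitive firms price at marginal cost: P = 210, giving Q = 4.8.
With 3 symmetric Cournot firms, each firm's FOC gives 234 − 20q = 210, so q = 1.2, Q = 3·1.2 = 3.6, and P = 216.
DWL is the triangle between Q = 3.6 and Q = 4.8: ½·(4.8 − 3.6)·(216 − 210) = 3.6.

DWL = 3.6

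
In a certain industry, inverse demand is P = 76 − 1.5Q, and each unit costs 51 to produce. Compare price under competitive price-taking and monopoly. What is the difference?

P rises by 12.5

Competitive firms price at marginal cost: P = 51, giving Q = 50/3.
A monopolist chooses Q where MR = MC. MR = 76 − 3Q; setting this equal to 51 gives Q = 25/3 and P = 63.5.
Change in price: 63.5 − 51 = 12.5.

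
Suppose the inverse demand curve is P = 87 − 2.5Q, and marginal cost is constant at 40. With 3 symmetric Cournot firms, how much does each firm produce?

q_i = 4.7

Cournot with 3 identical firms: the symmetric best-response condition is 87 − 10q = 40. Each firm produces q = 4.7, total output Q = 14.1, price P = 51.75.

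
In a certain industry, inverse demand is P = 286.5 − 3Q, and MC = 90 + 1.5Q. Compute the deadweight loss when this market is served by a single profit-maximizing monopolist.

DWL = 686.44

Under competition P = MC: 286.5 − 3Q = 90 + 1.5Q ⇒ Q = 131/3, P = 155.5.
The monopolist equates marginal revenue to marginal cost: 286.5 − 6Q = 90 + 1.5Q, so Q = 26.2. From demand, P = 207.9.
CS = ½·(286.5 − 155.5)·131/3 = 17161/6; PS = (155.5·131/3 − 90·131/3 − ½·1.5·(131/3)²) = 17161/12; TS = 4290.25.
CS = ½·(286.5 − 207.9)·26.2 = 1029.66; PS = (207.9·26.2 − 90·26.2 − ½·1.5·26.2²) = 2574.15; TS = 3603.81.
DWL = 4290.25 − 3603.81 = 686.44.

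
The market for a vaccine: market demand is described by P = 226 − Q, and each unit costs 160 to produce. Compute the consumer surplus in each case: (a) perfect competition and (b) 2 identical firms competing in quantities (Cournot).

Under competition P = MC = 160, so Q = (226 − 160)/1 = 66.
CS = ½·(226 − 160)·66 = 2178.
With 2 symmetric Cournot firms, each firm's FOC gives 226 − 3q = 160, so q = 22, Q = 2·22 = 44, and P = 182.
CS = ½·(226 − 182)·44 = 968.

Competition: CS = 2178; Cournot: CS = 968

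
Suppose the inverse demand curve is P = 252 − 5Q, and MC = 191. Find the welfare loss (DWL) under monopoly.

Under competition P = MC = 191, so Q = (252 − 191)/5 = 12.2.
Monopoly sets MR = MC: 252 − 10Q = 191 ⇒ Q = 6.1, P = 252 − 5·6.1 = 221.5.
DWL is the triangle between Q = 6.1 and Q = 12.2: ½·(12.2 − 6.1)·(221.5 − 191) = 93.025.

DWL = 93.025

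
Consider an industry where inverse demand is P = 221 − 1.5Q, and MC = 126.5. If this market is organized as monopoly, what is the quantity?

The monopolist equates marginal revenue to marginal cost: 221 − 3Q = 126.5, so Q = 31.5. From demand, P = 173.75.

Q = 31.5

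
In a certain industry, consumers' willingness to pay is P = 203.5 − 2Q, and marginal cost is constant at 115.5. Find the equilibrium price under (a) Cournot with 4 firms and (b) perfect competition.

In a 4-firm Cournot equilibrium, symmetry and the first-order condition give q = (203.5 − 115.5)/(10) = 8.8. So Q = 35.2 and P = 133.1.
Under competition P = MC = 115.5, so Q = (203.5 − 115.5)/2 = 44.

Cournot: P = 133.1; Competition: P = 115.5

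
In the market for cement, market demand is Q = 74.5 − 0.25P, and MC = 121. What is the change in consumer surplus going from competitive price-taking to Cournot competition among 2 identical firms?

CS falls by 2175.625

Inverting demand: P = 298 − 4Q.
Perfect competition: P = MC = 121, so 298 − 4Q = 121 and Q = 44.25.
CS = ½·(298 − 121)·44.25 = 3916.125.
Cournot with 2 identical firms: the symmetric best-response condition is 298 − 12q = 121. Each firm produces q = 14.75, total output Q = 29.5, price P = 180.
CS = ½·(298 − 180)·29.5 = 1740.5.
Change in consumer surplus: 1740.5 − 3916.125 = −2175.625.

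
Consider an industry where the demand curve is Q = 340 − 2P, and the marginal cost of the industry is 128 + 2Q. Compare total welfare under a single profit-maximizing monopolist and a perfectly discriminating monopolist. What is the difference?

Inverting demand: P = 170 − 0.5Q.
The monopolist equates marginal revenue to marginal cost: 170 − Q = 128 + 2Q, so Q = 14. From demand, P = 163.
CS = ½·(170 − 163)·14 = 49; PS = (163·14 − 128·14 − ½·2·14²) = 294; TS = 343.
With perfect price discrimination, output is the efficient level Q = 16.8 (where demand meets MC), but every buyer pays their willingness to pay: CS = 0 and PS = total surplus.
TS = 352.8 (equal to competitive TS).
Change in total welfare: 352.8 − 343 = 9.8.

Total welfare rises by 9.8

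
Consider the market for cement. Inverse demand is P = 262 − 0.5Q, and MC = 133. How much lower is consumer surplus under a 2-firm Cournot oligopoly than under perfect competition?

Consumer surplus falls by 9245

Perfect competition: P = MC = 133, so 262 − 0.5Q = 133 and Q = 258.
CS = ½·(262 − 133)·258 = 16641.
Cournot with 2 identical firms: the symmetric best-response condition is 262 − 1.5q = 133. Each firm produces q = 86, total output Q = 172, price P = 176.
CS = ½·(262 − 176)·172 = 7396.
Change in consumer surplus: 7396 − 16641 = −9245.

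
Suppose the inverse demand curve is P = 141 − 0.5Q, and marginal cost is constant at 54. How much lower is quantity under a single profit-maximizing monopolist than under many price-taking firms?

Q falls by 87

Under competition P = MC = 54, so Q = (141 − 54)/0.5 = 174.
Monopoly sets MR = MC: 141 − Q = 54 ⇒ Q = 87, P = 141 − 0.5·87 = 97.5.
Change in quantity: 87 − 174 = −87.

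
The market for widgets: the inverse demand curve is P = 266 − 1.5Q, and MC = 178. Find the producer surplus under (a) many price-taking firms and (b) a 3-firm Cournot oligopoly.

Competitive firms price at marginal cost: P = 178, giving Q = 176/3.
PS = (178 − 178)·176/3 = 0.
Cournot with 3 identical firms: the symmetric best-response condition is 266 − 6q = 178. Each firm produces q = 44/3, total output Q = 44, price P = 200.
PS = (200 − 178)·44 = 968.

Competition: PS = 0; Cournot: PS = 968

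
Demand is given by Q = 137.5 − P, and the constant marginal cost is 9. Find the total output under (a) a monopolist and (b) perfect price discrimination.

Monopoly: Q = 64.25; Perfect PD: Q = 128.5

Inverting demand: P = 137.5 − Q.
Monopoly sets MR = MC: 137.5 − 2Q = 9 ⇒ Q = 64.25, P = 137.5 − 64.25 = 73.25.
A perfectly discriminating monopolist sells every unit with P(Q) ≥ MC(Q), so output equals the competitive quantity Q = 128.5. Each buyer pays their reservation price, so CS = 0 and the firm captures all surplus.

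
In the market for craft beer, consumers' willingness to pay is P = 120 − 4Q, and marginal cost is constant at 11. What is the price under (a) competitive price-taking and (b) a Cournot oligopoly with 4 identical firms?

Competition: P = 11; Cournot: P = 32.8

Under competition P = MC = 11, so Q = (120 − 11)/4 = 27.25.
Cournot with 4 identical firms: the symmetric best-response condition is 120 − 20q = 11. Each firm produces q = 5.45, total output Q = 21.8, price P = 32.8.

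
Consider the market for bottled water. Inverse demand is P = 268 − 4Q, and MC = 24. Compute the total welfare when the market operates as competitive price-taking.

Under competition P = MC = 24, so Q = (268 − 24)/4 = 61.
CS = ½·(268 − 24)·61 = 7442; PS = (24 − 24)·61 = 0; TS = 7442.

TS = 7442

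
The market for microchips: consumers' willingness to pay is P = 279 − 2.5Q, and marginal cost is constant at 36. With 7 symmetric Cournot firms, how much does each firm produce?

In a 7-firm Cournot equilibrium, symmetry and the first-order condition give q = (279 − 36)/(20) = 12.15. So Q = 85.05 and P = 66.375.

q_i = 12.15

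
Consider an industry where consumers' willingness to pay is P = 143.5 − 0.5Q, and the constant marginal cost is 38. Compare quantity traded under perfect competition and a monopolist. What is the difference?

Q falls by 105.5

Under competition P = MC = 38, so Q = (143.5 − 38)/0.5 = 211.
A monopolist chooses Q where MR = MC. MR = 143.5 − Q; setting this equal to 38 gives Q = 105.5 and P = 90.75.
Change in quantity traded: 105.5 − 211 = −105.5.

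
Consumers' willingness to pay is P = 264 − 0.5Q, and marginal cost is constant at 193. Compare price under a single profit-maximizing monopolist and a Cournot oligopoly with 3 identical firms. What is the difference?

Price falls by 17.75

Monopoly sets MR = MC: 264 − Q = 193 ⇒ Q = 71, P = 264 − 0.5·71 = 228.5.
With 3 symmetric Cournot firms, each firm's FOC gives 264 − 2q = 193, so q = 35.5, Q = 3·35.5 = 106.5, and P = 210.75.
Change in price: 210.75 − 228.5 = −17.75.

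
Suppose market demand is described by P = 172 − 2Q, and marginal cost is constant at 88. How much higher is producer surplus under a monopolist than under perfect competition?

PS rises by 882

Competitive firms price at marginal cost: P = 88, giving Q = 42.
PS = (88 − 88)·42 = 0.
The monopolist equates marginal revenue to marginal cost: 172 − 4Q = 88, so Q = 21. From demand, P = 130.
PS = (130 − 88)·21 = 882.
Change in producer surplus: 882 − 0 = 882.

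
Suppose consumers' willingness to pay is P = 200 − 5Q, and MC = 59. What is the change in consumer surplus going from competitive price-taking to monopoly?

Consumer surplus falls by 1491.075

Under competition P = MC = 59, so Q = (200 − 59)/5 = 28.2.
CS = ½·(200 − 59)·28.2 = 1988.1.
A monopolist chooses Q where MR = MC. MR = 200 − 10Q; setting this equal to 59 gives Q = 14.1 and P = 129.5.
CS = ½·(200 − 129.5)·14.1 = 497.025.
Change in consumer surplus: 497.025 − 1988.1 = −1491.075.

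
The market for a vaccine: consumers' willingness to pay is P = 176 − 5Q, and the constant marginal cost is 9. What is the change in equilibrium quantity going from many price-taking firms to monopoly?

Competitive firms price at marginal cost: P = 9, giving Q = 33.4.
A monopolist chooses Q where MR = MC. MR = 176 − 10Q; setting this equal to 9 gives Q = 16.7 and P = 92.5.
Change in equilibrium quantity: 16.7 − 33.4 = −16.7.

Q falls by 16.7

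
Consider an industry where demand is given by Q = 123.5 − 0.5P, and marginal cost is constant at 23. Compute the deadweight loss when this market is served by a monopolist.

Inverting demand: P = 247 − 2Q.
Competitive firms price at marginal cost: P = 23, giving Q = 112.
A monopolist chooses Q where MR = MC. MR = 247 − 4Q; setting this equal to 23 gives Q = 56 and P = 135.
DWL is the triangle between Q = 56 and Q = 112: ½·(112 − 56)·(135 − 23) = 3136.

DWL = 3136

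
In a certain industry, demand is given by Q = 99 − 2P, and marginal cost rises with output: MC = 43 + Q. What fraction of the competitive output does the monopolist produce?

Q_m/Q_c = 0.75

Inverting demand: P = 49.5 − 0.5Q.
The monopolist equates marginal revenue to marginal cost: 49.5 − Q = 43 + Q, so Q = 3.25. From demand, P = 47.875.
Competitive equilibrium sets price equal to marginal cost: 49.5 − 0.5Q = 43 + Q, so Q = 13/3 and P = 142/3.
Ratio Q_m/Q_c = 3.25/(13/3) = 0.75.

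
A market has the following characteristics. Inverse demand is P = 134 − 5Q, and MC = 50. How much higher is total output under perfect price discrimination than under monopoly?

Total output rises by 8.4

Monopoly sets MR = MC: 134 − 10Q = 50 ⇒ Q = 8.4, P = 134 − 5·8.4 = 92.
A perfectly discriminating monopolist sells every unit with P(Q) ≥ MC(Q), so output equals the competitive quantity Q = 16.8. Each buyer pays their reservation price, so CS = 0 and the firm captures all surplus.
Change in total output: 16.8 − 8.4 = 8.4.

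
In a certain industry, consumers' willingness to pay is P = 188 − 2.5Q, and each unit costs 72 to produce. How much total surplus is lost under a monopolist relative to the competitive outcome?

DWL = 672.8

Competitive firms price at marginal cost: P = 72, giving Q = 46.4.
A monopolist chooses Q where MR = MC. MR = 188 − 5Q; setting this equal to 72 gives Q = 23.2 and P = 130.
DWL is the triangle between Q = 23.2 and Q = 46.4: ½·(46.4 − 23.2)·(130 − 72) = 672.8.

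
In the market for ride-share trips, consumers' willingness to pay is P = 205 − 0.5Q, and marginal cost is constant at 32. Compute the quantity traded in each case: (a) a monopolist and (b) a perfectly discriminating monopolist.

Monopoly sets MR = MC: 205 − Q = 32 ⇒ Q = 173, P = 205 − 0.5·173 = 118.5.
With perfect price discrimination, output is the efficient level Q = 346 (where demand meets MC), but every buyer pays their willingness to pay: CS = 0 and PS = total surplus.

Monopoly: Q = 173; Perfect PD: Q = 346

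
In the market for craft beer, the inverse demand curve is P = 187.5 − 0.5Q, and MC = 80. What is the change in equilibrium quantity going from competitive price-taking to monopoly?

Equilibrium quantity falls by 107.5

Competitive firms price at marginal cost: P = 80, giving Q = 215.
The monopolist equates marginal revenue to marginal cost: 187.5 − Q = 80, so Q = 107.5. From demand, P = 133.75.
Change in equilibrium quantity: 107.5 − 215 = −107.5.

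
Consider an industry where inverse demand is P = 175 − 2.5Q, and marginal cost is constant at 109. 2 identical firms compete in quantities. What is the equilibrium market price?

P = 131

Cournot with 2 identical firms: the symmetric best-response condition is 175 − 7.5q = 109. Each firm produces q = 8.8, total output Q = 17.6, price P = 131.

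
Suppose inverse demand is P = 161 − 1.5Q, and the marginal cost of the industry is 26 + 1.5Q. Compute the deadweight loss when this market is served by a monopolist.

Competitive equilibrium sets price equal to marginal cost: 161 − 1.5Q = 26 + 1.5Q, so Q = 45 and P = 93.5.
A monopolist chooses Q where MR = MC. MR = 161 − 3Q; setting this equal to 26 + 1.5Q gives Q = 30 and P = 116.
CS = ½·(161 − 93.5)·45 = 1518.75; PS = (93.5·45 − 26·45 − ½·1.5·45²) = 1518.75; TS = 3037.5.
CS = ½·(161 − 116)·30 = 675; PS = (116·30 − 26·30 − ½·1.5·30²) = 2025; TS = 2700.
DWL = 3037.5 − 2700 = 337.5.

DWL = 337.5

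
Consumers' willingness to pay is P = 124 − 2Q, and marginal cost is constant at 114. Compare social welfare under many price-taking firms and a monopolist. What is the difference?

Under competition P = MC = 114, so Q = (124 − 114)/2 = 5.
CS = ½·(124 − 114)·5 = 25; PS = (114 − 114)·5 = 0; TS = 25.
A monopolist chooses Q where MR = MC. MR = 124 − 4Q; setting this equal to 114 gives Q = 2.5 and P = 119.
CS = ½·(124 − 119)·2.5 = 6.25; PS = (119 − 114)·2.5 = 12.5; TS = 18.75.
Change in social welfare: 18.75 − 25 = −6.25.

Social welfare falls by 6.25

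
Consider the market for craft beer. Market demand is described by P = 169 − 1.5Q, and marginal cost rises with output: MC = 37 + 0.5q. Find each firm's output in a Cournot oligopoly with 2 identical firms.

Cournot with 2 identical firms: the symmetric best-response condition is 169 − 4.5q = 37 + 0.5q. Each firm produces q = 26.4, total output Q = 52.8, price P = 89.8.

q_i = 26.4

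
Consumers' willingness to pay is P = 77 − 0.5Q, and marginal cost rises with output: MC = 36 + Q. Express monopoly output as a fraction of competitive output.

Q_m/Q_c = 0.75

Monopoly sets MR = MC: 77 − Q = 36 + Q ⇒ Q = 20.5, P = 77 − 0.5·20.5 = 66.75.
Competitive equilibrium sets price equal to marginal cost: 77 − 0.5Q = 36 + Q, so Q = 82/3 and P = 190/3.
Ratio Q_m/Q_c = 20.5/(82/3) = 0.75.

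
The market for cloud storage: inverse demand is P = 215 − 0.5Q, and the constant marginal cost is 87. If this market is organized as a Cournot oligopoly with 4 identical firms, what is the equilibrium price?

P = 112.6

In a 4-firm Cournot equilibrium, symmetry and the first-order condition give q = (215 − 87)/(2.5) = 51.2. So Q = 204.8 and P = 112.6.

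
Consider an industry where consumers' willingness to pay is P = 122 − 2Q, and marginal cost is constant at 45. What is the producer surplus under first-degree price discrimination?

PS = 1482.25

Under first-degree price discrimination the firm charges each unit its demand price and produces up to where P = MC, i.e. Q = 38.5. Consumer surplus is zero; producer surplus equals total surplus.
PS = ½·(122 − 45)·38.5 = 1482.25.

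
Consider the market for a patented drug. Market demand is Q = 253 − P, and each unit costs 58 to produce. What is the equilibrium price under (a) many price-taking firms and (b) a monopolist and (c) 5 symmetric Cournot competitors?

Competition: P = 58; Monopoly: P = 155.5; Cournot: P = 90.5

Inverting demand: P = 253 − Q.
Competitive firms price at marginal cost: P = 58, giving Q = 195.
A monopolist chooses Q where MR = MC. MR = 253 − 2Q; setting this equal to 58 gives Q = 97.5 and P = 155.5.
In a 5-firm Cournot equilibrium, symmetry and the first-order condition give q = (253 − 58)/(6) = 32.5. So Q = 162.5 and P = 90.5.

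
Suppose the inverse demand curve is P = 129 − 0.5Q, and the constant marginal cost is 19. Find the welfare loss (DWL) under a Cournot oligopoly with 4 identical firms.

Under competition P = MC = 19, so Q = (129 − 19)/0.5 = 220.
Cournot with 4 identical firms: the symmetric best-response condition is 129 − 2.5q = 19. Each firm produces q = 44, total output Q = 176, price P = 41.
DWL is the triangle between Q = 176 and Q = 220: ½·(220 − 176)·(41 − 19) = 484.

DWL = 484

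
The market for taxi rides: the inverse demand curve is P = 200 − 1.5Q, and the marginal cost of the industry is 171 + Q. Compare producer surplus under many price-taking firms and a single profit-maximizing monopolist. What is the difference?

Competitive equilibrium sets price equal to marginal cost: 200 − 1.5Q = 171 + Q, so Q = 11.6 and P = 182.6.
PS = P·Q − VC(Q) = 182.6·11.6 − (171·11.6 + ½·1·11.6²) = 67.28.
The monopolist equates marginal revenue to marginal cost: 200 − 3Q = 171 + Q, so Q = 7.25. From demand, P = 189.125.
PS = P·Q − VC(Q) = 189.125·7.25 − (171·7.25 + ½·1·7.25²) = 105.125.
Change in producer surplus: 105.125 − 67.28 = 37.845.

Producer surplus rises by 37.845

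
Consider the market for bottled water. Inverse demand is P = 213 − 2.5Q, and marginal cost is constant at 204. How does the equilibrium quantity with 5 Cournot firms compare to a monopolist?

Cournot: Q = 3; Monopoly: Q = 1.8

With 5 symmetric Cournot firms, each firm's FOC gives 213 − 15q = 204, so q = 0.6, Q = 5·0.6 = 3, and P = 205.5.
A monopolist chooses Q where MR = MC. MR = 213 − 5Q; setting this equal to 204 gives Q = 1.8 and P = 208.5.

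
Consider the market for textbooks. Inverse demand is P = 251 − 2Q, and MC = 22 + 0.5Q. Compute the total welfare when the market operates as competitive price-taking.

TS = 10488.2

Competitive equilibrium sets price equal to marginal cost: 251 − 2Q = 22 + 0.5Q, so Q = 91.6 and P = 67.8.
CS = ½·(251 − 67.8)·91.6 = 8390.56; PS = (67.8·91.6 − 22·91.6 − ½·0.5·91.6²) = 2097.64; TS = 10488.2.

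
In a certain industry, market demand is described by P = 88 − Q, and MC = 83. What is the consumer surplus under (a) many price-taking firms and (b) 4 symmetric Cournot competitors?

Competition: CS = 12.5; Cournot: CS = 8

Competitive firms price at marginal cost: P = 83, giving Q = 5.
CS = ½·(88 − 83)·5 = 12.5.
With 4 symmetric Cournot firms, each firm's FOC gives 88 − 5q = 83, so q = 1, Q = 4·1 = 4, and P = 84.
CS = ½·(88 − 84)·4 = 8.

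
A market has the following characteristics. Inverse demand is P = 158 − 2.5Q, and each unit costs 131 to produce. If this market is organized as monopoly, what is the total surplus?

TS = 109.35

A monopolist chooses Q where MR = MC. MR = 158 − 5Q; setting this equal to 131 gives Q = 5.4 and P = 144.5.
CS = ½·(158 − 144.5)·5.4 = 36.45; PS = (144.5 − 131)·5.4 = 72.9; TS = 109.35.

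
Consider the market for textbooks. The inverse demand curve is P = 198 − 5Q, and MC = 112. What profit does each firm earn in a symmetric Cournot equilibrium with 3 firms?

In a 3-firm Cournot equilibrium, symmetry and the first-order condition give q = (198 − 112)/(20) = 4.3. So Q = 12.9 and P = 133.5.
Each firm's profit = (133.5 − 112)·4.3 = 92.45.

π_i = 92.45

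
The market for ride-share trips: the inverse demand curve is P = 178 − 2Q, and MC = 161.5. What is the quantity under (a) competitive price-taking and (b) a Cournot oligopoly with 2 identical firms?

Competition: Q = 8.25; Cournot: Q = 5.5

Perfect competition: P = MC = 161.5, so 178 − 2Q = 161.5 and Q = 8.25.
In a 2-firm Cournot equilibrium, symmetry and the first-order condition give q = (178 − 161.5)/(6) = 2.75. So Q = 5.5 and P = 167.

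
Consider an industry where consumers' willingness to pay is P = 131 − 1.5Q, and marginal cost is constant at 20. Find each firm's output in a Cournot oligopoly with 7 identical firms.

With 7 symmetric Cournot firms, each firm's FOC gives 131 − 12q = 20, so q = 9.25, Q = 7·9.25 = 64.75, and P = 33.875.

q_i = 9.25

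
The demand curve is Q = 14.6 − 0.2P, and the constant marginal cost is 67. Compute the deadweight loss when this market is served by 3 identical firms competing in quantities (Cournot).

DWL = 0.225

Inverting demand: P = 73 − 5Q.
Perfect competition: P = MC = 67, so 73 − 5Q = 67 and Q = 1.2.
In a 3-firm Cournot equilibrium, symmetry and the first-order condition give q = (73 − 67)/(20) = 0.3. So Q = 0.9 and P = 68.5.
DWL is the triangle between Q = 0.9 and Q = 1.2: ½·(1.2 − 0.9)·(68.5 − 67) = 0.225.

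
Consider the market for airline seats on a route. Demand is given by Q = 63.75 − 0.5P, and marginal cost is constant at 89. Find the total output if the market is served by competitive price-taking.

Q = 19.25

Inverting demand: P = 127.5 − 2Q.
Under competition P = MC = 89, so Q = (127.5 − 89)/2 = 19.25.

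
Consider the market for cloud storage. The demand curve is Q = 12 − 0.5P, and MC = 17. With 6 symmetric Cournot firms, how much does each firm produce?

q_i = 0.5

Inverting demand: P = 24 − 2Q.
Cournot with 6 identical firms: the symmetric best-response condition is 24 − 14q = 17. Each firm produces q = 0.5, total output Q = 3, price P = 18.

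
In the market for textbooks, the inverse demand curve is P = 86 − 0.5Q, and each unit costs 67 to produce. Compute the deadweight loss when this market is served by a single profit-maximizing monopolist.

DWL = 90.25

Perfect competition: P = MC = 67, so 86 − 0.5Q = 67 and Q = 38.
A monopolist chooses Q where MR = MC. MR = 86 − Q; setting this equal to 67 gives Q = 19 and P = 76.5.
DWL is the triangle between Q = 19 and Q = 38: ½·(38 − 19)·(76.5 − 67) = 90.25.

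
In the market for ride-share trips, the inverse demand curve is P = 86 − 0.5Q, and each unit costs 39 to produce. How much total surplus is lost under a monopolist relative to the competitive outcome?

DWL = 552.25

Competitive firms price at marginal cost: P = 39, giving Q = 94.
The monopolist equates marginal revenue to marginal cost: 86 − Q = 39, so Q = 47. From demand, P = 62.5.
DWL is the triangle between Q = 47 and Q = 94: ½·(94 − 47)·(62.5 − 39) = 552.25.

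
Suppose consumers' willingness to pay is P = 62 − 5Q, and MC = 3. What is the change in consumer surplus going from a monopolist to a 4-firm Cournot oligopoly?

CS rises by 135.759

Monopoly sets MR = MC: 62 − 10Q = 3 ⇒ Q = 5.9, P = 62 − 5·5.9 = 32.5.
CS = ½·(62 − 32.5)·5.9 = 87.025.
In a 4-firm Cournot equilibrium, symmetry and the first-order condition give q = (62 − 3)/(25) = 2.36. So Q = 9.44 and P = 14.8.
CS = ½·(62 − 14.8)·9.44 = 222.784.
Change in consumer surplus: 222.784 − 87.025 = 135.759.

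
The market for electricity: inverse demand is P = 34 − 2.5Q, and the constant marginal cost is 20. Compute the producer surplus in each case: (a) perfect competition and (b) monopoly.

Competition: PS = 0; Monopoly: PS = 19.6

Competitive firms price at marginal cost: P = 20, giving Q = 5.6.
PS = (20 − 20)·5.6 = 0.
A monopolist chooses Q where MR = MC. MR = 34 − 5Q; setting this equal to 20 gives Q = 2.8 and P = 27.
PS = (27 − 20)·2.8 = 19.6.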